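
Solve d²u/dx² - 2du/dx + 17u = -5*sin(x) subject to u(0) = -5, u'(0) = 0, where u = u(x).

u = -4*sin(x)/13 - cos(x)/26 - 129*cos(4*x)*exp(x)/26 + 137*exp(x)*sin(4*x)/104

Characteristic equation r² - 2r + 17 = 0 has discriminant (-2)² - 4·(17) = -64 < 0, so r = 1 ± 4i.
Hence u_h = C1*cos(4*x)*exp(x) + C2*exp(x)*sin(4*x).
Try u_p = A*cos(x) + B*sin(x). Substituting and equating the coefficients of cos(x) and sin(x) gives A = -1/26, B = -4/13, so u_p = -4*sin(x)/13 - cos(x)/26.
General solution: u = -4*sin(x)/13 - cos(x)/26 + C1*cos(4*x)*exp(x) + C2*exp(x)*sin(4*x).
Apply the initial conditions: u(0) = -1/26 + C1 = -5 and u'(0) = -4/13 + C1 + 4*C2 = 0. Solving gives C1 = -129/26, C2 = 137/104.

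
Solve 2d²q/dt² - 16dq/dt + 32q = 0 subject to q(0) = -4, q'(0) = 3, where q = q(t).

Divide through by 2: q'' - 8q' + 16q = 0.
Characteristic equation r² - 8r + 16 = 0 has discriminant (-8)² - 4·(16) = 0, so r = 4 is a repeated root.
Hence q_h = (C1 + C2*t)*exp(4*t).
Apply the initial conditions: q(0) = C1 = -4 and q'(0) = C2 + 4*C1 = 3. Solving gives C1 = -4, C2 = 19.

q = -4*exp(4*t) + 19*t*exp(4*t)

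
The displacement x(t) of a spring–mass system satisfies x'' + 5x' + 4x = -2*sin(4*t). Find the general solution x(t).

Characteristic equation r² + 5r + 4 = 0 factors as (r + 1)(r + 4) = 0, so r = -1, -4.
Hence x_h = C1*exp(-t) + C2*exp(-4*t).
Try x_p = A*cos(4*t) + B*sin(4*t). Substituting and equating the coefficients of cos(4t) and sin(4t) gives A = 5/68, B = 3/68, so x_p = 3*sin(4*t)/68 + 5*cos(4*t)/68.

x = 3*sin(4*t)/68 + 5*cos(4*t)/68 + C1*exp(-t) + C2*exp(-4*t)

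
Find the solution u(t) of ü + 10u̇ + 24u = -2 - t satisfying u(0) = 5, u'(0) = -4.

u = -19/288 - 587*exp(-6*t)/72 - t/24 + 423*exp(-4*t)/32

Characteristic equation r² + 10r + 24 = 0 factors as (r + 6)(r + 4) = 0, so r = -6, -4.
Hence u_h = C1*exp(-6*t) + C2*exp(-4*t).
For the particular solution try u_p = A0 + A1*t. Substituting and matching coefficients of each power of t gives A0 = -19/288, A1 = -1/24, so u_p = -19/288 - t/24.
General solution: u = -19/288 - t/24 + C1*exp(-6*t) + C2*exp(-4*t).
Apply the initial conditions: u(0) = -19/288 + C1 + C2 = 5 and u'(0) = -1/24 - 6*C1 - 4*C2 = -4. Solving gives C1 = -587/72, C2 = 423/32.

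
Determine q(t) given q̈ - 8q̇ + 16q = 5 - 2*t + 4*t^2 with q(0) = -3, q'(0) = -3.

Characteristic equation r² - 8r + 16 = 0 has discriminant (-8)² - 4·(16) = 0, so r = 4 is a repeated root.
Hence q_h = (C1 + C2*t)*exp(4*t).
For the particular solution try q_p = A0 + A1*t + A2*t^2. Substituting and matching coefficients of each power of t gives A0 = 11/32, A1 = 1/8, A2 = 1/4, so q_p = 11/32 + t^2/4 + t/8.
General solution: q = 11/32 + t^2/4 + t/8 + C1*exp(4*t) + C2*t*exp(4*t).
Apply the initial conditions: q(0) = 11/32 + C1 = -3 and q'(0) = 1/8 + C2 + 4*C1 = -3. Solving gives C1 = -107/32, C2 = 41/4.

q = 11/32 - 107*exp(4*t)/32 + t**2/4 + t/8 + 41*t*exp(4*t)/4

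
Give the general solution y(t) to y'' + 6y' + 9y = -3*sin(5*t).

Characteristic equation r² + 6r + 9 = 0 has discriminant (6)² - 4·(9) = 0, so r = -3 is a repeated root.
Hence y_h = (C1 + C2*t)*exp(-3*t).
Try y_p = A*cos(5*t) + B*sin(5*t). Substituting and equating the coefficients of cos(5t) and sin(5t) gives A = 45/578, B = 12/289, so y_p = 12*sin(5*t)/289 + 45*cos(5*t)/578.

y = 12*sin(5*t)/289 + 45*cos(5*t)/578 + C1*exp(-3*t) + C2*t*exp(-3*t)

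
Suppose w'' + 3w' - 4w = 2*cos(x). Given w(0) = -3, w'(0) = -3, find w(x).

Characteristic equation r² + 3r - 4 = 0 factors as (r + 4)(r - 1) = 0, so r = -4, 1.
Hence w_h = C1*exp(-4*x) + C2*exp(x).
Try w_p = A*cos(x) + B*sin(x). Substituting and equating the coefficients of cos(x) and sin(x) gives A = -5/17, B = 3/17, so w_p = -5*cos(x)/17 + 3*sin(x)/17.
General solution: w = -5*cos(x)/17 + 3*sin(x)/17 + C1*exp(-4*x) + C2*exp(x).
Apply the initial conditions: w(0) = -5/17 + C1 + C2 = -3 and w'(0) = 3/17 + C2 - 4*C1 = -3. Solving gives C1 = 8/85, C2 = -14/5.

w = -14*exp(x)/5 - 5*cos(x)/17 + 3*sin(x)/17 + 8*exp(-4*x)/85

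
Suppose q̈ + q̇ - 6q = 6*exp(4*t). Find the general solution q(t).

Characteristic equation r² + r - 6 = 0 factors as (r - 2)(r + 3) = 0, so r = 2, -3.
Hence q_h = C1*exp(2*t) + C2*exp(-3*t).
Try q_p = A*exp(4*t). Substituting into the equation and dividing by exp(4*t) gives A = 3/7, so q_p = 3*exp(4*t)/7.

q = 3*exp(4*t)/7 + C1*exp(2*t) + C2*exp(-3*t)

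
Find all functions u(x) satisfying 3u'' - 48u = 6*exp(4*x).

u = C1*exp(-4*x) + C2*exp(4*x) + x*exp(4*x)/4

Divide through by 3: u'' - 16u = 2*exp(4*x).
Characteristic equation r² - 16 = 0 factors as (r + 4)(r - 4) = 0, so r = -4, 4.
Hence u_h = C1*exp(-4*x) + C2*exp(4*x).
Since exp(4*x) solves the homogeneous equation (r = 4 is a root of multiplicity 1), multiply the trial by x. Try u_p = A*x*exp(4*x). Substituting into the equation and dividing by exp(4*x) gives A = 1/4, so u_p = x*exp(4*x)/4.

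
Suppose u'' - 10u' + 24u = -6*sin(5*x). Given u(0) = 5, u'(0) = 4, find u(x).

u = -503*exp(6*x)/61 - 300*cos(5*x)/2501 + 6*sin(5*x)/2501 + 548*exp(4*x)/41

Characteristic equation r² - 10r + 24 = 0 factors as (r - 4)(r - 6) = 0, so r = 4, 6.
Hence u_h = C1*exp(4*x) + C2*exp(6*x).
Try u_p = A*cos(5*x) + B*sin(5*x). Substituting and equating the coefficients of cos(5x) and sin(5x) gives A = -300/2501, B = 6/2501, so u_p = -300*cos(5*x)/2501 + 6*sin(5*x)/2501.
General solution: u = -300*cos(5*x)/2501 + 6*sin(5*x)/2501 + C1*exp(4*x) + C2*exp(6*x).
Apply the initial conditions: u(0) = -300/2501 + C1 + C2 = 5 and u'(0) = 30/2501 + 4*C1 + 6*C2 = 4. Solving gives C1 = 548/41, C2 = -503/61.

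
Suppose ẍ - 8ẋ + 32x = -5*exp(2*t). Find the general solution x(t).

Characteristic equation r² - 8r + 32 = 0 has discriminant (-8)² - 4·(32) = -64 < 0, so r = 4 ± 4i.
Hence x_h = C1*cos(4*t)*exp(4*t) + C2*exp(4*t)*sin(4*t).
Try x_p = A*exp(2*t). Substituting into the equation and dividing by exp(2*t) gives A = -1/4, so x_p = -exp(2*t)/4.

x = -exp(2*t)/4 + C1*cos(4*t)*exp(4*t) + C2*exp(4*t)*sin(4*t)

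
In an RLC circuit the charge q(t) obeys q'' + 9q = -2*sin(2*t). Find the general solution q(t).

Characteristic equation r² + 9 = 0 has discriminant (0)² - 4·(9) = -36 < 0, so r = ± 3i.
Hence q_h = C1*cos(3*t) + C2*sin(3*t).
Try q_p = A*cos(2*t) + B*sin(2*t). Substituting and equating the coefficients of cos(2t) and sin(2t) gives A = 0, B = -2/5, so q_p = -2*sin(2*t)/5.

q = -2*sin(2*t)/5 + C1*cos(3*t) + C2*sin(3*t)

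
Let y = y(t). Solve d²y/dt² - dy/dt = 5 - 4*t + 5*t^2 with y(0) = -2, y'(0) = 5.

Characteristic equation r² - r = 0 factors as (r - 1)r = 0, so r = 1, 0.
Hence y_h = C1*exp(t) + C2.
Since 0 is a characteristic root (multiplicity 1), multiply the polynomial trial by t: try y_p = t*(A0 + A1*t + A2*t^2). Substituting and matching coefficients of each power of t gives A0 = -11, A1 = -3, A2 = -5/3, so y_p = -11*t - 3*t^2 - 5*t^3/3.
General solution: y = C2 - 11*t - 3*t^2 - 5*t^3/3 + C1*exp(t).
Apply the initial conditions: y(0) = C1 + C2 = -2 and y'(0) = -11 + C1 = 5. Solving gives C1 = 16, C2 = -18.

y = -18 - 11*t - 3*t**2 + 16*exp(t) - 5*t**3/3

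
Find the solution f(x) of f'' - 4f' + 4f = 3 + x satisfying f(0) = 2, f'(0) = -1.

f = 1 + x/4 - 13*x*exp(2*x)/4 + exp(2*x)

Characteristic equation r² - 4r + 4 = 0 has discriminant (-4)² - 4·(4) = 0, so r = 2 is a repeated root.
Hence f_h = (C1 + C2*x)*exp(2*x).
For the particular solution try f_p = A0 + A1*x. Substituting and matching coefficients of each power of x gives A0 = 1, A1 = 1/4, so f_p = 1 + x/4.
General solution: f = 1 + x/4 + C1*exp(2*x) + C2*x*exp(2*x).
Apply the initial conditions: f(0) = 1 + C1 = 2 and f'(0) = 1/4 + C2 + 2*C1 = -1. Solving gives C1 = 1, C2 = -13/4.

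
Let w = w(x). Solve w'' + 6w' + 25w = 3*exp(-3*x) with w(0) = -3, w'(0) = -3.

Characteristic equation r² + 6r + 25 = 0 has discriminant (6)² - 4·(25) = -64 < 0, so r = -3 ± 4i.
Hence w_h = C1*cos(4*x)*exp(-3*x) + C2*exp(-3*x)*sin(4*x).
Try w_p = A*exp(-3*x). Substituting into the equation and dividing by exp(-3*x) gives A = 3/16, so w_p = 3*exp(-3*x)/16.
General solution: w = 3*exp(-3*x)/16 + C1*cos(4*x)*exp(-3*x) + C2*exp(-3*x)*sin(4*x).
Apply the initial conditions: w(0) = 3/16 + C1 = -3 and w'(0) = -9/16 - 3*C1 + 4*C2 = -3. Solving gives C1 = -51/16, C2 = -3.

w = 3*exp(-3*x)/16 - 3*exp(-3*x)*sin(4*x) - 51*cos(4*x)*exp(-3*x)/16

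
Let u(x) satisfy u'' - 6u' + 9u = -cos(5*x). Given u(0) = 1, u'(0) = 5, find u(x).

Characteristic equation r² - 6r + 9 = 0 has discriminant (-6)² - 4·(9) = 0, so r = 3 is a repeated root.
Hence u_h = (C1 + C2*x)*exp(3*x).
Try u_p = A*cos(5*x) + B*sin(5*x). Substituting and equating the coefficients of cos(5x) and sin(5x) gives A = 4/289, B = 15/578, so u_p = 4*cos(5*x)/289 + 15*sin(5*x)/578.
General solution: u = 4*cos(5*x)/289 + 15*sin(5*x)/578 + C1*exp(3*x) + C2*x*exp(3*x).
Apply the initial conditions: u(0) = 4/289 + C1 = 1 and u'(0) = 75/578 + C2 + 3*C1 = 5. Solving gives C1 = 285/289, C2 = 65/34.

u = 4*cos(5*x)/289 + 15*sin(5*x)/578 + 285*exp(3*x)/289 + 65*x*exp(3*x)/34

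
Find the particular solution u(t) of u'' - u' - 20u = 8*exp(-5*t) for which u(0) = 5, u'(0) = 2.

Characteristic equation r² - r - 20 = 0 factors as (r - 5)(r + 4) = 0, so r = 5, -4.
Hence u_h = C1*exp(5*t) + C2*exp(-4*t).
Try u_p = A*exp(-5*t). Substituting into the equation and dividing by exp(-5*t) gives A = 4/5, so u_p = 4*exp(-5*t)/5.
General solution: u = 4*exp(-5*t)/5 + C1*exp(5*t) + C2*exp(-4*t).
Apply the initial conditions: u(0) = 4/5 + C1 + C2 = 5 and u'(0) = -4 - 4*C2 + 5*C1 = 2. Solving gives C1 = 38/15, C2 = 5/3.

u = 4*exp(-5*t)/5 + 5*exp(-4*t)/3 + 38*exp(5*t)/15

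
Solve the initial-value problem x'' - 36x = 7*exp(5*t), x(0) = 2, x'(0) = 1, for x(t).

x = -7*exp(5*t)/11 + 5*exp(6*t)/3 + 32*exp(-6*t)/33

Characteristic equation r² - 36 = 0 factors as (r - 6)(r + 6) = 0, so r = 6, -6.
Hence x_h = C1*exp(6*t) + C2*exp(-6*t).
Try x_p = A*exp(5*t). Substituting into the equation and dividing by exp(5*t) gives A = -7/11, so x_p = -7*exp(5*t)/11.
General solution: x = -7*exp(5*t)/11 + C1*exp(6*t) + C2*exp(-6*t).
Apply the initial conditions: x(0) = -7/11 + C1 + C2 = 2 and x'(0) = -35/11 - 6*C2 + 6*C1 = 1. Solving gives C1 = 5/3, C2 = 32/33.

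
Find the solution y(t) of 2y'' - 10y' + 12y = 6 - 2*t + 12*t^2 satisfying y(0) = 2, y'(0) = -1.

Divide through by 2: y'' - 5y' + 6y = 3 - t + 6*t^2.
Characteristic equation r² - 5r + 6 = 0 factors as (r - 2)(r - 3) = 0, so r = 2, 3.
Hence y_h = C1*exp(2*t) + C2*exp(3*t).
For the particular solution try y_p = A0 + A1*t + A2*t^2. Substituting and matching coefficients of each power of t gives A0 = 17/12, A1 = 3/2, A2 = 1, so y_p = 17/12 + t^2 + 3*t/2.
General solution: y = 17/12 + t^2 + 3*t/2 + C1*exp(2*t) + C2*exp(3*t).
Apply the initial conditions: y(0) = 17/12 + C1 + C2 = 2 and y'(0) = 3/2 + 2*C1 + 3*C2 = -1. Solving gives C1 = 17/4, C2 = -11/3.

y = 17/12 + t**2 - 11*exp(3*t)/3 + 3*t/2 + 17*exp(2*t)/4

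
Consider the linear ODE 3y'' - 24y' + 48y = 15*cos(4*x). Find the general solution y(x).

Divide through by 3: y'' - 8y' + 16y = 5*cos(4*x).
Characteristic equation r² - 8r + 16 = 0 has discriminant (-8)² - 4·(16) = 0, so r = 4 is a repeated root.
Hence y_h = (C1 + C2*x)*exp(4*x).
Try y_p = A*cos(4*x) + B*sin(4*x). Substituting and equating the coefficients of cos(4x) and sin(4x) gives A = 0, B = -5/32, so y_p = -5*sin(4*x)/32.

y = -5*sin(4*x)/32 + C1*exp(4*x) + C2*x*exp(4*x)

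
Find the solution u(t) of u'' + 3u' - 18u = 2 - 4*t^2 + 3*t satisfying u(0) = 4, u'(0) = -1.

u = -11/108 - 5*t/54 + 2*t**2/9 + 640*exp(3*t)/243 + 1427*exp(-6*t)/972

Characteristic equation r² + 3r - 18 = 0 factors as (r - 3)(r + 6) = 0, so r = 3, -6.
Hence u_h = C1*exp(3*t) + C2*exp(-6*t).
For the particular solution try u_p = A0 + A1*t + A2*t^2. Substituting and matching coefficients of each power of t gives A0 = -11/108, A1 = -5/54, A2 = 2/9, so u_p = -11/108 - 5*t/54 + 2*t^2/9.
General solution: u = -11/108 - 5*t/54 + 2*t^2/9 + C1*exp(3*t) + C2*exp(-6*t).
Apply the initial conditions: u(0) = -11/108 + C1 + C2 = 4 and u'(0) = -5/54 - 6*C2 + 3*C1 = -1. Solving gives C1 = 640/243, C2 = 1427/972.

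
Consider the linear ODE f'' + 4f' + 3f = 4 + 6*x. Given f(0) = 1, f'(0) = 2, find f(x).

Characteristic equation r² + 4r + 3 = 0 factors as (r + 3)(r + 1) = 0, so r = -3, -1.
Hence f_h = C1*exp(-3*x) + C2*exp(-x).
For the particular solution try f_p = A0 + A1*x. Substituting and matching coefficients of each power of x gives A0 = -4/3, A1 = 2, so f_p = -4/3 + 2*x.
General solution: f = -4/3 + 2*x + C1*exp(-3*x) + C2*exp(-x).
Apply the initial conditions: f(0) = -4/3 + C1 + C2 = 1 and f'(0) = 2 - C2 - 3*C1 = 2. Solving gives C1 = -7/6, C2 = 7/2.

f = -4/3 + 2*x - 7*exp(-3*x)/6 + 7*exp(-x)/2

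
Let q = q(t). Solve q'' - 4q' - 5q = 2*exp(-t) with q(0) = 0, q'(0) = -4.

q = -11*exp(5*t)/18 + 11*exp(-t)/18 - t*exp(-t)/3

Characteristic equation r² - 4r - 5 = 0 factors as (r - 5)(r + 1) = 0, so r = 5, -1.
Hence q_h = C1*exp(5*t) + C2*exp(-t).
Since exp(-t) solves the homogeneous equation (r = -1 is a root of multiplicity 1), multiply the trial by t. Try q_p = A*t*exp(-t). Substituting into the equation and dividing by exp(-t) gives A = -1/3, so q_p = -t*exp(-t)/3.
General solution: q = C1*exp(5*t) + C2*exp(-t) - t*exp(-t)/3.
Apply the initial conditions: q(0) = C1 + C2 = 0 and q'(0) = -1/3 - C2 + 5*C1 = -4. Solving gives C1 = -11/18, C2 = 11/18.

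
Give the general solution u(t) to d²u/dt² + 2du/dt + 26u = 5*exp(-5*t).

Characteristic equation r² + 2r + 26 = 0 has discriminant (2)² - 4·(26) = -100 < 0, so r = -1 ± 5i.
Hence u_h = C1*cos(5*t)*exp(-t) + C2*exp(-t)*sin(5*t).
Try u_p = A*exp(-5*t). Substituting into the equation and dividing by exp(-5*t) gives A = 5/41, so u_p = 5*exp(-5*t)/41.

u = 5*exp(-5*t)/41 + C1*cos(5*t)*exp(-t) + C2*exp(-t)*sin(5*t)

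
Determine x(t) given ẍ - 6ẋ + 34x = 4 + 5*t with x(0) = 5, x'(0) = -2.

x = 83/578 + 5*t/34 - 4831*exp(3*t)*sin(5*t)/1445 + 2807*cos(5*t)*exp(3*t)/578

Characteristic equation r² - 6r + 34 = 0 has discriminant (-6)² - 4·(34) = -100 < 0, so r = 3 ± 5i.
Hence x_h = C1*cos(5*t)*exp(3*t) + C2*exp(3*t)*sin(5*t).
For the particular solution try x_p = A0 + A1*t. Substituting and matching coefficients of each power of t gives A0 = 83/578, A1 = 5/34, so x_p = 83/578 + 5*t/34.
General solution: x = 83/578 + 5*t/34 + C1*cos(5*t)*exp(3*t) + C2*exp(3*t)*sin(5*t).
Apply the initial conditions: x(0) = 83/578 + C1 = 5 and x'(0) = 5/34 + 3*C1 + 5*C2 = -2. Solving gives C1 = 2807/578, C2 = -4831/1445.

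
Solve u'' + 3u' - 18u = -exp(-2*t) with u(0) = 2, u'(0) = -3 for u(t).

Characteristic equation r² + 3r - 18 = 0 factors as (r + 6)(r - 3) = 0, so r = -6, 3.
Hence u_h = C1*exp(-6*t) + C2*exp(3*t).
Try u_p = A*exp(-2*t). Substituting into the equation and dividing by exp(-2*t) gives A = 1/20, so u_p = exp(-2*t)/20.
General solution: u = exp(-2*t)/20 + C1*exp(-6*t) + C2*exp(3*t).
Apply the initial conditions: u(0) = 1/20 + C1 + C2 = 2 and u'(0) = -1/10 - 6*C1 + 3*C2 = -3. Solving gives C1 = 35/36, C2 = 44/45.

u = exp(-2*t)/20 + 35*exp(-6*t)/36 + 44*exp(3*t)/45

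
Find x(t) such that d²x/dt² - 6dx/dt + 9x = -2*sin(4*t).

Characteristic equation r² - 6r + 9 = 0 has discriminant (-6)² - 4·(9) = 0, so r = 3 is a repeated root.
Hence x_h = (C1 + C2*t)*exp(3*t).
Try x_p = A*cos(4*t) + B*sin(4*t). Substituting and equating the coefficients of cos(4t) and sin(4t) gives A = -48/625, B = 14/625, so x_p = -48*cos(4*t)/625 + 14*sin(4*t)/625.

x = -48*cos(4*t)/625 + 14*sin(4*t)/625 + C1*exp(3*t) + C2*t*exp(3*t)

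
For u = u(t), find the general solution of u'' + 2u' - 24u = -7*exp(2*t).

Characteristic equation r² + 2r - 24 = 0 factors as (r + 6)(r - 4) = 0, so r = -6, 4.
Hence u_h = C1*exp(-6*t) + C2*exp(4*t).
Try u_p = A*exp(2*t). Substituting into the equation and dividing by exp(2*t) gives A = 7/16, so u_p = 7*exp(2*t)/16.

u = 7*exp(2*t)/16 + C1*exp(-6*t) + C2*exp(4*t)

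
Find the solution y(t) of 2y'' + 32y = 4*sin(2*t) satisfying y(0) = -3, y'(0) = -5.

y = -3*cos(4*t) - 4*sin(4*t)/3 + sin(2*t)/6

Divide through by 2: y'' + 16y = 2*sin(2*t).
Characteristic equation r² + 16 = 0 has discriminant (0)² - 4·(16) = -64 < 0, so r = ± 4i.
Hence y_h = C1*cos(4*t) + C2*sin(4*t).
Try y_p = A*cos(2*t) + B*sin(2*t). Substituting and equating the coefficients of cos(2t) and sin(2t) gives A = 0, B = 1/6, so y_p = sin(2*t)/6.
General solution: y = sin(2*t)/6 + C1*cos(4*t) + C2*sin(4*t).
Apply the initial conditions: y(0) = C1 = -3 and y'(0) = 1/3 + 4*C2 = -5. Solving gives C1 = -3, C2 = -4/3.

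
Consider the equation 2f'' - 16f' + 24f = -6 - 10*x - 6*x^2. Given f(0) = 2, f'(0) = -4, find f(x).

f = -17/24 - 13*exp(6*x)/6 - 3*x/4 - x**2/4 + 39*exp(2*x)/8

Divide through by 2: f'' - 8f' + 12f = -3 - 5*x - 3*x^2.
Characteristic equation r² - 8r + 12 = 0 factors as (r - 6)(r - 2) = 0, so r = 6, 2.
Hence f_h = C1*exp(6*x) + C2*exp(2*x).
For the particular solution try f_p = A0 + A1*x + A2*x^2. Substituting and matching coefficients of each power of x gives A0 = -17/24, A1 = -3/4, A2 = -1/4, so f_p = -17/24 - 3*x/4 - x^2/4.
General solution: f = -17/24 - 3*x/4 - x^2/4 + C1*exp(6*x) + C2*exp(2*x).
Apply the initial conditions: f(0) = -17/24 + C1 + C2 = 2 and f'(0) = -3/4 + 2*C2 + 6*C1 = -4. Solving gives C1 = -13/6, C2 = 39/8.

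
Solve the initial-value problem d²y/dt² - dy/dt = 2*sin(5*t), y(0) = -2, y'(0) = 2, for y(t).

y = -22/5 - sin(5*t)/13 + cos(5*t)/65 + 31*exp(t)/13

Characteristic equation r² - r = 0 factors as (r - 1)r = 0, so r = 1, 0.
Hence y_h = C1*exp(t) + C2.
Try y_p = A*cos(5*t) + B*sin(5*t). Substituting and equating the coefficients of cos(5t) and sin(5t) gives A = 1/65, B = -1/13, so y_p = -sin(5*t)/13 + cos(5*t)/65.
General solution: y = C2 - sin(5*t)/13 + cos(5*t)/65 + C1*exp(t).
Apply the initial conditions: y(0) = 1/65 + C1 + C2 = -2 and y'(0) = -5/13 + C1 = 2. Solving gives C1 = 31/13, C2 = -22/5.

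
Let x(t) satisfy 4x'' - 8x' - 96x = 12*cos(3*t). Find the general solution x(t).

Divide through by 4: x'' - 2x' - 24x = 3*cos(3*t).
Characteristic equation r² - 2r - 24 = 0 factors as (r - 6)(r + 4) = 0, so r = 6, -4.
Hence x_h = C1*exp(6*t) + C2*exp(-4*t).
Try x_p = A*cos(3*t) + B*sin(3*t). Substituting and equating the coefficients of cos(3t) and sin(3t) gives A = -11/125, B = -2/125, so x_p = -11*cos(3*t)/125 - 2*sin(3*t)/125.

x = -11*cos(3*t)/125 - 2*sin(3*t)/125 + C1*exp(6*t) + C2*exp(-4*t)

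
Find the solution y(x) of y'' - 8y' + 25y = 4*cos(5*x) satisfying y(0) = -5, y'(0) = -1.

y = -sin(5*x)/10 - 5*cos(3*x)*exp(4*x) + 13*exp(4*x)*sin(3*x)/2

Characteristic equation r² - 8r + 25 = 0 has discriminant (-8)² - 4·(25) = -36 < 0, so r = 4 ± 3i.
Hence y_h = C1*cos(3*x)*exp(4*x) + C2*exp(4*x)*sin(3*x).
Try y_p = A*cos(5*x) + B*sin(5*x). Substituting and equating the coefficients of cos(5x) and sin(5x) gives A = 0, B = -1/10, so y_p = -sin(5*x)/10.
General solution: y = -sin(5*x)/10 + C1*cos(3*x)*exp(4*x) + C2*exp(4*x)*sin(3*x).
Apply the initial conditions: y(0) = C1 = -5 and y'(0) = -1/2 + 3*C2 + 4*C1 = -1. Solving gives C1 = -5, C2 = 13/2.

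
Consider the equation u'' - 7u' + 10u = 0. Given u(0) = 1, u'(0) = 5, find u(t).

u = exp(5*t)

Characteristic equation r² - 7r + 10 = 0 factors as (r - 2)(r - 5) = 0, so r = 2, 5.
Hence u_h = C1*exp(2*t) + C2*exp(5*t).
Apply the initial conditions: u(0) = C1 + C2 = 1 and u'(0) = 2*C1 + 5*C2 = 5. Solving gives C1 = 0, C2 = 1.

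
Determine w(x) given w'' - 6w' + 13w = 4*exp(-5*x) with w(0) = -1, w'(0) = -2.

Characteristic equation r² - 6r + 13 = 0 has discriminant (-6)² - 4·(13) = -16 < 0, so r = 3 ± 2i.
Hence w_h = C1*cos(2*x)*exp(3*x) + C2*exp(3*x)*sin(2*x).
Try w_p = A*exp(-5*x). Substituting into the equation and dividing by exp(-5*x) gives A = 1/17, so w_p = exp(-5*x)/17.
General solution: w = exp(-5*x)/17 + C1*cos(2*x)*exp(3*x) + C2*exp(3*x)*sin(2*x).
Apply the initial conditions: w(0) = 1/17 + C1 = -1 and w'(0) = -5/17 + 2*C2 + 3*C1 = -2. Solving gives C1 = -18/17, C2 = 25/34.

w = exp(-5*x)/17 - 18*cos(2*x)*exp(3*x)/17 + 25*exp(3*x)*sin(2*x)/34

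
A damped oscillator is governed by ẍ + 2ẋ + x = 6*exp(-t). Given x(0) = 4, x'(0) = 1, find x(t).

x = 4*exp(-t) + 3*t**2*exp(-t) + 5*t*exp(-t)

Characteristic equation r² + 2r + 1 = 0 has discriminant (2)² - 4·(1) = 0, so r = -1 is a repeated root.
Hence x_h = (C1 + C2*t)*exp(-t).
Since exp(-t) solves the homogeneous equation (r = -1 is a root of multiplicity 2), multiply the trial by t^2. Try x_p = A*t^2*exp(-t). Substituting into the equation and dividing by exp(-t) gives A = 3, so x_p = 3*t^2*exp(-t).
General solution: x = C1*exp(-t) + 3*t^2*exp(-t) + C2*t*exp(-t).
Apply the initial conditions: x(0) = C1 = 4 and x'(0) = C2 - C1 = 1. Solving gives C1 = 4, C2 = 5.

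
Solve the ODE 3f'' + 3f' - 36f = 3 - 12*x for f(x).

f = -1/18 + x/3 + C1*exp(-4*x) + C2*exp(3*x)

Divide through by 3: f'' + f' - 12f = 1 - 4*x.
Characteristic equation r² + r - 12 = 0 factors as (r + 4)(r - 3) = 0, so r = -4, 3.
Hence f_h = C1*exp(-4*x) + C2*exp(3*x).
For the particular solution try f_p = A0 + A1*x. Substituting and matching coefficients of each power of x gives A0 = -1/18, A1 = 1/3, so f_p = -1/18 + x/3.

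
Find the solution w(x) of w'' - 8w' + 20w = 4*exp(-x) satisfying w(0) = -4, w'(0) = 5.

w = 4*exp(-x)/29 - 120*cos(2*x)*exp(4*x)/29 + 629*exp(4*x)*sin(2*x)/58

Characteristic equation r² - 8r + 20 = 0 has discriminant (-8)² - 4·(20) = -16 < 0, so r = 4 ± 2i.
Hence w_h = C1*cos(2*x)*exp(4*x) + C2*exp(4*x)*sin(2*x).
Try w_p = A*exp(-x). Substituting into the equation and dividing by exp(-x) gives A = 4/29, so w_p = 4*exp(-x)/29.
General solution: w = 4*exp(-x)/29 + C1*cos(2*x)*exp(4*x) + C2*exp(4*x)*sin(2*x).
Apply the initial conditions: w(0) = 4/29 + C1 = -4 and w'(0) = -4/29 + 2*C2 + 4*C1 = 5. Solving gives C1 = -120/29, C2 = 629/58.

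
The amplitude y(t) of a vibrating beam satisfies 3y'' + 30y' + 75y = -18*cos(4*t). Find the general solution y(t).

y = -240*sin(4*t)/1681 - 54*cos(4*t)/1681 + C1*exp(-5*t) + C2*t*exp(-5*t)

Divide through by 3: y'' + 10y' + 25y = -6*cos(4*t).
Characteristic equation r² + 10r + 25 = 0 has discriminant (10)² - 4·(25) = 0, so r = -5 is a repeated root.
Hence y_h = (C1 + C2*t)*exp(-5*t).
Try y_p = A*cos(4*t) + B*sin(4*t). Substituting and equating the coefficients of cos(4t) and sin(4t) gives A = -54/1681, B = -240/1681, so y_p = -240*sin(4*t)/1681 - 54*cos(4*t)/1681.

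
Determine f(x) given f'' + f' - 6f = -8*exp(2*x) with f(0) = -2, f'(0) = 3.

Characteristic equation r² + r - 6 = 0 factors as (r - 2)(r + 3) = 0, so r = 2, -3.
Hence f_h = C1*exp(2*x) + C2*exp(-3*x).
Since exp(2*x) solves the homogeneous equation (r = 2 is a root of multiplicity 1), multiply the trial by x. Try f_p = A*x*exp(2*x). Substituting into the equation and dividing by exp(2*x) gives A = -8/5, so f_p = -8*x*exp(2*x)/5.
General solution: f = C1*exp(2*x) + C2*exp(-3*x) - 8*x*exp(2*x)/5.
Apply the initial conditions: f(0) = C1 + C2 = -2 and f'(0) = -8/5 - 3*C2 + 2*C1 = 3. Solving gives C1 = -7/25, C2 = -43/25.

f = -43*exp(-3*x)/25 - 7*exp(2*x)/25 - 8*x*exp(2*x)/5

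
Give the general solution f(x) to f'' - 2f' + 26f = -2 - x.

Characteristic equation r² - 2r + 26 = 0 has discriminant (-2)² - 4·(26) = -100 < 0, so r = 1 ± 5i.
Hence f_h = C1*cos(5*x)*exp(x) + C2*exp(x)*sin(5*x).
For the particular solution try f_p = A0 + A1*x. Substituting and matching coefficients of each power of x gives A0 = -27/338, A1 = -1/26, so f_p = -27/338 - x/26.

f = -27/338 - x/26 + C1*cos(5*x)*exp(x) + C2*exp(x)*sin(5*x)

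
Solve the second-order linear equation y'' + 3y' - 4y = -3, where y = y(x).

Characteristic equation r² + 3r - 4 = 0 factors as (r - 1)(r + 4) = 0, so r = 1, -4.
Hence y_h = C1*exp(x) + C2*exp(-4*x).
For the particular solution try y_p = A0. Substituting and matching coefficients of each power of x gives A0 = 3/4, so y_p = 3/4.

y = 3/4 + C1*exp(x) + C2*exp(-4*x)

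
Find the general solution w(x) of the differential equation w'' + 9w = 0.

w = C1*cos(3*x) + C2*sin(3*x)

Characteristic equation r² + 9 = 0 has discriminant (0)² - 4·(9) = -36 < 0, so r = ± 3i.
Hence w_h = C1*cos(3*x) + C2*sin(3*x).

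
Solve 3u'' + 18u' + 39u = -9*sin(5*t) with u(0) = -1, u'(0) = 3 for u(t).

Divide through by 3: u'' + 6u' + 13u = -3*sin(5*t).
Characteristic equation r² + 6r + 13 = 0 has discriminant (6)² - 4·(13) = -16 < 0, so r = -3 ± 2i.
Hence u_h = C1*cos(2*t)*exp(-3*t) + C2*exp(-3*t)*sin(2*t).
Try u_p = A*cos(5*t) + B*sin(5*t). Substituting and equating the coefficients of cos(5t) and sin(5t) gives A = 5/58, B = 1/29, so u_p = sin(5*t)/29 + 5*cos(5*t)/58.
General solution: u = sin(5*t)/29 + 5*cos(5*t)/58 + C1*cos(2*t)*exp(-3*t) + C2*exp(-3*t)*sin(2*t).
Apply the initial conditions: u(0) = 5/58 + C1 = -1 and u'(0) = 5/29 - 3*C1 + 2*C2 = 3. Solving gives C1 = -63/58, C2 = -25/116.

u = sin(5*t)/29 + 5*cos(5*t)/58 - 63*cos(2*t)*exp(-3*t)/58 - 25*exp(-3*t)*sin(2*t)/116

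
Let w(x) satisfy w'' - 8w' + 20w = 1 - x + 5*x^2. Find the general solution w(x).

w = 17/200 + x**2/4 + 3*x/20 + C1*cos(2*x)*exp(4*x) + C2*exp(4*x)*sin(2*x)

Characteristic equation r² - 8r + 20 = 0 has discriminant (-8)² - 4·(20) = -16 < 0, so r = 4 ± 2i.
Hence w_h = C1*cos(2*x)*exp(4*x) + C2*exp(4*x)*sin(2*x).
For the particular solution try w_p = A0 + A1*x + A2*x^2. Substituting and matching coefficients of each power of x gives A0 = 17/200, A1 = 3/20, A2 = 1/4, so w_p = 17/200 + x^2/4 + 3*x/20.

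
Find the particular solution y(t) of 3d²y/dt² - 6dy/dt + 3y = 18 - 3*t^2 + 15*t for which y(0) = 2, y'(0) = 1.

Divide through by 3: y'' - 2y' + y = 6 - t^2 + 5*t.
Characteristic equation r² - 2r + 1 = 0 has discriminant (-2)² - 4·(1) = 0, so r = 1 is a repeated root.
Hence y_h = (C1 + C2*t)*exp(t).
For the particular solution try y_p = A0 + A1*t + A2*t^2. Substituting and matching coefficients of each power of t gives A0 = 10, A1 = 1, A2 = -1, so y_p = 10 + t - t^2.
General solution: y = 10 + t - t^2 + C1*exp(t) + C2*t*exp(t).
Apply the initial conditions: y(0) = 10 + C1 = 2 and y'(0) = 1 + C1 + C2 = 1. Solving gives C1 = -8, C2 = 8.

y = 10 + t - t**2 - 8*exp(t) + 8*t*exp(t)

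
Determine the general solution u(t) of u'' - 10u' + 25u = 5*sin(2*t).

Characteristic equation r² - 10r + 25 = 0 has discriminant (-10)² - 4·(25) = 0, so r = 5 is a repeated root.
Hence u_h = (C1 + C2*t)*exp(5*t).
Try u_p = A*cos(2*t) + B*sin(2*t). Substituting and equating the coefficients of cos(2t) and sin(2t) gives A = 100/841, B = 105/841, so u_p = 100*cos(2*t)/841 + 105*sin(2*t)/841.

u = 100*cos(2*t)/841 + 105*sin(2*t)/841 + C1*exp(5*t) + C2*t*exp(5*t)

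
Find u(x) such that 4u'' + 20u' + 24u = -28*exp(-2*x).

Divide through by 4: u'' + 5u' + 6u = -7*exp(-2*x).
Characteristic equation r² + 5r + 6 = 0 factors as (r + 3)(r + 2) = 0, so r = -3, -2.
Hence u_h = C1*exp(-3*x) + C2*exp(-2*x).
Since exp(-2*x) solves the homogeneous equation (r = -2 is a root of multiplicity 1), multiply the trial by x. Try u_p = A*x*exp(-2*x). Substituting into the equation and dividing by exp(-2*x) gives A = -7, so u_p = -7*x*exp(-2*x).

u = C1*exp(-3*x) + C2*exp(-2*x) - 7*x*exp(-2*x)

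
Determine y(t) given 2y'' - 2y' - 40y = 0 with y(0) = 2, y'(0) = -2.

y = 2*exp(5*t)/3 + 4*exp(-4*t)/3

Divide through by 2: y'' - y' - 20y = 0.
Characteristic equation r² - r - 20 = 0 factors as (r + 4)(r - 5) = 0, so r = -4, 5.
Hence y_h = C1*exp(-4*t) + C2*exp(5*t).
Apply the initial conditions: y(0) = C1 + C2 = 2 and y'(0) = -4*C1 + 5*C2 = -2. Solving gives C1 = 4/3, C2 = 2/3.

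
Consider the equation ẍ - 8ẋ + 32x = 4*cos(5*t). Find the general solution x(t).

x = -160*sin(5*t)/1649 + 28*cos(5*t)/1649 + C1*cos(4*t)*exp(4*t) + C2*exp(4*t)*sin(4*t)

Characteristic equation r² - 8r + 32 = 0 has discriminant (-8)² - 4·(32) = -64 < 0, so r = 4 ± 4i.
Hence x_h = C1*cos(4*t)*exp(4*t) + C2*exp(4*t)*sin(4*t).
Try x_p = A*cos(5*t) + B*sin(5*t). Substituting and equating the coefficients of cos(5t) and sin(5t) gives A = 28/1649, B = -160/1649, so x_p = -160*sin(5*t)/1649 + 28*cos(5*t)/1649.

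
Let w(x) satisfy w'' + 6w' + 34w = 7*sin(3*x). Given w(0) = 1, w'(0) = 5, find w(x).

Characteristic equation r² + 6r + 34 = 0 has discriminant (6)² - 4·(34) = -100 < 0, so r = -3 ± 5i.
Hence w_h = C1*cos(5*x)*exp(-3*x) + C2*exp(-3*x)*sin(5*x).
Try w_p = A*cos(3*x) + B*sin(3*x). Substituting and equating the coefficients of cos(3x) and sin(3x) gives A = -126/949, B = 175/949, so w_p = -126*cos(3*x)/949 + 175*sin(3*x)/949.
General solution: w = -126*cos(3*x)/949 + 175*sin(3*x)/949 + C1*cos(5*x)*exp(-3*x) + C2*exp(-3*x)*sin(5*x).
Apply the initial conditions: w(0) = -126/949 + C1 = 1 and w'(0) = 525/949 - 3*C1 + 5*C2 = 5. Solving gives C1 = 1075/949, C2 = 1489/949.

w = -126*cos(3*x)/949 + 175*sin(3*x)/949 + 1075*cos(5*x)*exp(-3*x)/949 + 1489*exp(-3*x)*sin(5*x)/949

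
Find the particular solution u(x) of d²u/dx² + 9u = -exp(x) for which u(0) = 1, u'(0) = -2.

u = -19*sin(3*x)/30 - exp(x)/10 + 11*cos(3*x)/10

Characteristic equation r² + 9 = 0 has discriminant (0)² - 4·(9) = -36 < 0, so r = ± 3i.
Hence u_h = C1*cos(3*x) + C2*sin(3*x).
Try u_p = A*exp(x). Substituting into the equation and dividing by exp(x) gives A = -1/10, so u_p = -exp(x)/10.
General solution: u = -exp(x)/10 + C1*cos(3*x) + C2*sin(3*x).
Apply the initial conditions: u(0) = -1/10 + C1 = 1 and u'(0) = -1/10 + 3*C2 = -2. Solving gives C1 = 11/10, C2 = -19/30.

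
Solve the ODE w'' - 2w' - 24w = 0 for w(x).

Characteristic equation r² - 2r - 24 = 0 factors as (r - 6)(r + 4) = 0, so r = 6, -4.
Hence w_h = C1*exp(6*x) + C2*exp(-4*x).

w = C1*exp(6*x) + C2*exp(-4*x)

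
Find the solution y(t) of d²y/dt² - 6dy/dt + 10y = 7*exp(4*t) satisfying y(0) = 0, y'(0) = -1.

y = 7*exp(4*t)/2 - 9*exp(3*t)*sin(t)/2 - 7*cos(t)*exp(3*t)/2

Characteristic equation r² - 6r + 10 = 0 has discriminant (-6)² - 4·(10) = -4 < 0, so r = 3 ± i.
Hence y_h = C1*cos(t)*exp(3*t) + C2*exp(3*t)*sin(t).
Try y_p = A*exp(4*t). Substituting into the equation and dividing by exp(4*t) gives A = 7/2, so y_p = 7*exp(4*t)/2.
General solution: y = 7*exp(4*t)/2 + C1*cos(t)*exp(3*t) + C2*exp(3*t)*sin(t).
Apply the initial conditions: y(0) = 7/2 + C1 = 0 and y'(0) = 14 + C2 + 3*C1 = -1. Solving gives C1 = -7/2, C2 = -9/2.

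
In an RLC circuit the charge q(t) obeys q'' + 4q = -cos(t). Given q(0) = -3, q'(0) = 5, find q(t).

q = -8*cos(2*t)/3 - cos(t)/3 + 5*sin(2*t)/2

Characteristic equation r² + 4 = 0 has discriminant (0)² - 4·(4) = -16 < 0, so r = ± 2i.
Hence q_h = C1*cos(2*t) + C2*sin(2*t).
Try q_p = A*cos(t) + B*sin(t). Substituting and equating the coefficients of cos(t) and sin(t) gives A = -1/3, B = 0, so q_p = -cos(t)/3.
General solution: q = -cos(t)/3 + C1*cos(2*t) + C2*sin(2*t).
Apply the initial conditions: q(0) = -1/3 + C1 = -3 and q'(0) = 2*C2 = 5. Solving gives C1 = -8/3, C2 = 5/2.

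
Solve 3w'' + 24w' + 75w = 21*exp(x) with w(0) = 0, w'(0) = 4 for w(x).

w = 7*exp(x)/34 - 7*cos(3*x)*exp(-4*x)/34 + 101*exp(-4*x)*sin(3*x)/102

Divide through by 3: w'' + 8w' + 25w = 7*exp(x).
Characteristic equation r² + 8r + 25 = 0 has discriminant (8)² - 4·(25) = -36 < 0, so r = -4 ± 3i.
Hence w_h = C1*cos(3*x)*exp(-4*x) + C2*exp(-4*x)*sin(3*x).
Try w_p = A*exp(x). Substituting into the equation and dividing by exp(x) gives A = 7/34, so w_p = 7*exp(x)/34.
General solution: w = 7*exp(x)/34 + C1*cos(3*x)*exp(-4*x) + C2*exp(-4*x)*sin(3*x).
Apply the initial conditions: w(0) = 7/34 + C1 = 0 and w'(0) = 7/34 - 4*C1 + 3*C2 = 4. Solving gives C1 = -7/34, C2 = 101/102.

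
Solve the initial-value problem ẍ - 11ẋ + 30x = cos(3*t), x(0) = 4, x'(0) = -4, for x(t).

Characteristic equation r² - 11r + 30 = 0 factors as (r - 5)(r - 6) = 0, so r = 5, 6.
Hence x_h = C1*exp(5*t) + C2*exp(6*t).
Try x_p = A*cos(3*t) + B*sin(3*t). Substituting and equating the coefficients of cos(3t) and sin(3t) gives A = 7/510, B = -11/510, so x_p = -11*sin(3*t)/510 + 7*cos(3*t)/510.
General solution: x = -11*sin(3*t)/510 + 7*cos(3*t)/510 + C1*exp(5*t) + C2*exp(6*t).
Apply the initial conditions: x(0) = 7/510 + C1 + C2 = 4 and x'(0) = -11/170 + 5*C1 + 6*C2 = -4. Solving gives C1 = 947/34, C2 = -358/15.

x = -358*exp(6*t)/15 - 11*sin(3*t)/510 + 7*cos(3*t)/510 + 947*exp(5*t)/34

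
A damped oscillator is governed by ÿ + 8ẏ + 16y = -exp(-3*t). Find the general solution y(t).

y = -exp(-3*t) + C1*exp(-4*t) + C2*t*exp(-4*t)

Characteristic equation r² + 8r + 16 = 0 has discriminant (8)² - 4·(16) = 0, so r = -4 is a repeated root.
Hence y_h = (C1 + C2*t)*exp(-4*t).
Try y_p = A*exp(-3*t). Substituting into the equation and dividing by exp(-3*t) gives A = -1, so y_p = -exp(-3*t).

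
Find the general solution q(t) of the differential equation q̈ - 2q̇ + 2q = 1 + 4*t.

q = 5/2 + 2*t + C1*cos(t)*exp(t) + C2*exp(t)*sin(t)

Characteristic equation r² - 2r + 2 = 0 has discriminant (-2)² - 4·(2) = -4 < 0, so r = 1 ± i.
Hence q_h = C1*cos(t)*exp(t) + C2*exp(t)*sin(t).
For the particular solution try q_p = A0 + A1*t. Substituting and matching coefficients of each power of t gives A0 = 5/2, A1 = 2, so q_p = 5/2 + 2*t.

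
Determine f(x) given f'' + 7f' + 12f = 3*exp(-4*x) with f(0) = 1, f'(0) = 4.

Characteristic equation r² + 7r + 12 = 0 factors as (r + 4)(r + 3) = 0, so r = -4, -3.
Hence f_h = C1*exp(-4*x) + C2*exp(-3*x).
Since exp(-4*x) solves the homogeneous equation (r = -4 is a root of multiplicity 1), multiply the trial by x. Try f_p = A*x*exp(-4*x). Substituting into the equation and dividing by exp(-4*x) gives A = -3, so f_p = -3*x*exp(-4*x).
General solution: f = C1*exp(-4*x) + C2*exp(-3*x) - 3*x*exp(-4*x).
Apply the initial conditions: f(0) = C1 + C2 = 1 and f'(0) = -3 - 4*C1 - 3*C2 = 4. Solving gives C1 = -10, C2 = 11.

f = -10*exp(-4*x) + 11*exp(-3*x) - 3*x*exp(-4*x)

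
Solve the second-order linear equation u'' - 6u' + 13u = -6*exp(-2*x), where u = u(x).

u = -6*exp(-2*x)/29 + C1*cos(2*x)*exp(3*x) + C2*exp(3*x)*sin(2*x)

Characteristic equation r² - 6r + 13 = 0 has discriminant (-6)² - 4·(13) = -16 < 0, so r = 3 ± 2i.
Hence u_h = C1*cos(2*x)*exp(3*x) + C2*exp(3*x)*sin(2*x).
Try u_p = A*exp(-2*x). Substituting into the equation and dividing by exp(-2*x) gives A = -6/29, so u_p = -6*exp(-2*x)/29.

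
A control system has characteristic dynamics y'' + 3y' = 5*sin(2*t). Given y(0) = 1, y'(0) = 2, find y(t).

Characteristic equation r² + 3r = 0 factors as (r + 3)r = 0, so r = -3, 0.
Hence y_h = C1*exp(-3*t) + C2.
Try y_p = A*cos(2*t) + B*sin(2*t). Substituting and equating the coefficients of cos(2t) and sin(2t) gives A = -15/26, B = -5/13, so y_p = -15*cos(2*t)/26 - 5*sin(2*t)/13.
General solution: y = C2 - 15*cos(2*t)/26 - 5*sin(2*t)/13 + C1*exp(-3*t).
Apply the initial conditions: y(0) = -15/26 + C1 + C2 = 1 and y'(0) = -10/13 - 3*C1 = 2. Solving gives C1 = -12/13, C2 = 5/2.

y = 5/2 - 15*cos(2*t)/26 - 12*exp(-3*t)/13 - 5*sin(2*t)/13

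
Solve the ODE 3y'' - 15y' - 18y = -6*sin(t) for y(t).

Divide through by 3: y'' - 5y' - 6y = -2*sin(t).
Characteristic equation r² - 5r - 6 = 0 factors as (r + 1)(r - 6) = 0, so r = -1, 6.
Hence y_h = C1*exp(-t) + C2*exp(6*t).
Try y_p = A*cos(t) + B*sin(t). Substituting and equating the coefficients of cos(t) and sin(t) gives A = -5/37, B = 7/37, so y_p = -5*cos(t)/37 + 7*sin(t)/37.

y = -5*cos(t)/37 + 7*sin(t)/37 + C1*exp(-t) + C2*exp(6*t)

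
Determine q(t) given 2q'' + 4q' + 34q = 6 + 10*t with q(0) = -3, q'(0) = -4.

Divide through by 2: q'' + 2q' + 17q = 3 + 5*t.
Characteristic equation r² + 2r + 17 = 0 has discriminant (2)² - 4·(17) = -64 < 0, so r = -1 ± 4i.
Hence q_h = C1*cos(4*t)*exp(-t) + C2*exp(-t)*sin(4*t).
For the particular solution try q_p = A0 + A1*t. Substituting and matching coefficients of each power of t gives A0 = 41/289, A1 = 5/17, so q_p = 41/289 + 5*t/17.
General solution: q = 41/289 + 5*t/17 + C1*cos(4*t)*exp(-t) + C2*exp(-t)*sin(4*t).
Apply the initial conditions: q(0) = 41/289 + C1 = -3 and q'(0) = 5/17 - C1 + 4*C2 = -4. Solving gives C1 = -908/289, C2 = -2149/1156.

q = 41/289 + 5*t/17 - 2149*exp(-t)*sin(4*t)/1156 - 908*cos(4*t)*exp(-t)/289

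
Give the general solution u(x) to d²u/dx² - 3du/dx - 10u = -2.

u = 1/5 + C1*exp(-2*x) + C2*exp(5*x)

Characteristic equation r² - 3r - 10 = 0 factors as (r + 2)(r - 5) = 0, so r = -2, 5.
Hence u_h = C1*exp(-2*x) + C2*exp(5*x).
For the particular solution try u_p = A0. Substituting and matching coefficients of each power of x gives A0 = 1/5, so u_p = 1/5.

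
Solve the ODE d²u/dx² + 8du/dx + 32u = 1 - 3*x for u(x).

Characteristic equation r² + 8r + 32 = 0 has discriminant (8)² - 4·(32) = -64 < 0, so r = -4 ± 4i.
Hence u_h = C1*cos(4*x)*exp(-4*x) + C2*exp(-4*x)*sin(4*x).
For the particular solution try u_p = A0 + A1*x. Substituting and matching coefficients of each power of x gives A0 = 7/128, A1 = -3/32, so u_p = 7/128 - 3*x/32.

u = 7/128 - 3*x/32 + C1*cos(4*x)*exp(-4*x) + C2*exp(-4*x)*sin(4*x)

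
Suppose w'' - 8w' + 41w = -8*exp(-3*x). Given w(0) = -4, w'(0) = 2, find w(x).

w = -4*exp(-3*x)/37 - 144*cos(5*x)*exp(4*x)/37 + 638*exp(4*x)*sin(5*x)/185

Characteristic equation r² - 8r + 41 = 0 has discriminant (-8)² - 4·(41) = -100 < 0, so r = 4 ± 5i.
Hence w_h = C1*cos(5*x)*exp(4*x) + C2*exp(4*x)*sin(5*x).
Try w_p = A*exp(-3*x). Substituting into the equation and dividing by exp(-3*x) gives A = -4/37, so w_p = -4*exp(-3*x)/37.
General solution: w = -4*exp(-3*x)/37 + C1*cos(5*x)*exp(4*x) + C2*exp(4*x)*sin(5*x).
Apply the initial conditions: w(0) = -4/37 + C1 = -4 and w'(0) = 12/37 + 4*C1 + 5*C2 = 2. Solving gives C1 = -144/37, C2 = 638/185.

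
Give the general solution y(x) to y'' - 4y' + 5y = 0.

Characteristic equation r² - 4r + 5 = 0 has discriminant (-4)² - 4·(5) = -4 < 0, so r = 2 ± i.
Hence y_h = C1*cos(x)*exp(2*x) + C2*exp(2*x)*sin(x).

y = C1*cos(x)*exp(2*x) + C2*exp(2*x)*sin(x)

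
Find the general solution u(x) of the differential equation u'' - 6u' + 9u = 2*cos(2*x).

u = -24*sin(2*x)/169 + 10*cos(2*x)/169 + C1*exp(3*x) + C2*x*exp(3*x)

Characteristic equation r² - 6r + 9 = 0 has discriminant (-6)² - 4·(9) = 0, so r = 3 is a repeated root.
Hence u_h = (C1 + C2*x)*exp(3*x).
Try u_p = A*cos(2*x) + B*sin(2*x). Substituting and equating the coefficients of cos(2x) and sin(2x) gives A = 10/169, B = -24/169, so u_p = -24*sin(2*x)/169 + 10*cos(2*x)/169.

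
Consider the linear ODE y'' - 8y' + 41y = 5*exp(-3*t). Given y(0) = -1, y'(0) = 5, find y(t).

y = 5*exp(-3*t)/74 - 79*cos(5*t)*exp(4*t)/74 + 701*exp(4*t)*sin(5*t)/370

Characteristic equation r² - 8r + 41 = 0 has discriminant (-8)² - 4·(41) = -100 < 0, so r = 4 ± 5i.
Hence y_h = C1*cos(5*t)*exp(4*t) + C2*exp(4*t)*sin(5*t).
Try y_p = A*exp(-3*t). Substituting into the equation and dividing by exp(-3*t) gives A = 5/74, so y_p = 5*exp(-3*t)/74.
General solution: y = 5*exp(-3*t)/74 + C1*cos(5*t)*exp(4*t) + C2*exp(4*t)*sin(5*t).
Apply the initial conditions: y(0) = 5/74 + C1 = -1 and y'(0) = -15/74 + 4*C1 + 5*C2 = 5. Solving gives C1 = -79/74, C2 = 701/370.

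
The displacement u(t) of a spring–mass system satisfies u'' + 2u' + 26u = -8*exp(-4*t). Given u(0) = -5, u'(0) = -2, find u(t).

Characteristic equation r² + 2r + 26 = 0 has discriminant (2)² - 4·(26) = -100 < 0, so r = -1 ± 5i.
Hence u_h = C1*cos(5*t)*exp(-t) + C2*exp(-t)*sin(5*t).
Try u_p = A*exp(-4*t). Substituting into the equation and dividing by exp(-4*t) gives A = -4/17, so u_p = -4*exp(-4*t)/17.
General solution: u = -4*exp(-4*t)/17 + C1*cos(5*t)*exp(-t) + C2*exp(-t)*sin(5*t).
Apply the initial conditions: u(0) = -4/17 + C1 = -5 and u'(0) = 16/17 - C1 + 5*C2 = -2. Solving gives C1 = -81/17, C2 = -131/85.

u = -4*exp(-4*t)/17 - 131*exp(-t)*sin(5*t)/85 - 81*cos(5*t)*exp(-t)/17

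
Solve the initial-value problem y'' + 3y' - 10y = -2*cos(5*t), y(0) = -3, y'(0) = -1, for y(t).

Characteristic equation r² + 3r - 10 = 0 factors as (r - 2)(r + 5) = 0, so r = 2, -5.
Hence y_h = C1*exp(2*t) + C2*exp(-5*t).
Try y_p = A*cos(5*t) + B*sin(5*t). Substituting and equating the coefficients of cos(5t) and sin(5t) gives A = 7/145, B = -3/145, so y_p = -3*sin(5*t)/145 + 7*cos(5*t)/145.
General solution: y = -3*sin(5*t)/145 + 7*cos(5*t)/145 + C1*exp(2*t) + C2*exp(-5*t).
Apply the initial conditions: y(0) = 7/145 + C1 + C2 = -3 and y'(0) = -3/29 - 5*C2 + 2*C1 = -1. Solving gives C1 = -468/203, C2 = -26/35.

y = -468*exp(2*t)/203 - 26*exp(-5*t)/35 - 3*sin(5*t)/145 + 7*cos(5*t)/145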